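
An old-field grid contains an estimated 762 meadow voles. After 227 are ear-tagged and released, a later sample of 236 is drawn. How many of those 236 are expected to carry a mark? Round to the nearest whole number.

expected recaptures ≈ 70

The marked fraction of the population is 227/762, so in a sample of 236 expect C·(M/N) marked.
E[R] = 227 × 236 / 762 = 53572 / 762 ≈ 70.3 → 70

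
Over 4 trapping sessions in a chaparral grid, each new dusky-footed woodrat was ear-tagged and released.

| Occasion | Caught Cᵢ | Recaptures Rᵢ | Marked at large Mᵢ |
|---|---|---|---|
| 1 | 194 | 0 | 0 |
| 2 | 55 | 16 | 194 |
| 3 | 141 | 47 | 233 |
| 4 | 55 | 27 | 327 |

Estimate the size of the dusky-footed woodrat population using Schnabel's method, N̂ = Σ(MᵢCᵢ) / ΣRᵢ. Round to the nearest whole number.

Σ MᵢCᵢ = 0·194 + 194·55 + 233·141 + 327·55 = 0 + 10670 + 32853 + 17985 = 61508
Σ Rᵢ = 0 + 16 + 47 + 27 = 90
N̂ = 61508 / 90 ≈ 683.4 → 683

N ≈ 683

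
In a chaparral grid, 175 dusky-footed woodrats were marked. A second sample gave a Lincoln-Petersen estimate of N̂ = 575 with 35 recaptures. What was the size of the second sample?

C = 115

From N = M·C/R: C = N·R / M = 575·35 / 175 = 20125 / 175 = 115.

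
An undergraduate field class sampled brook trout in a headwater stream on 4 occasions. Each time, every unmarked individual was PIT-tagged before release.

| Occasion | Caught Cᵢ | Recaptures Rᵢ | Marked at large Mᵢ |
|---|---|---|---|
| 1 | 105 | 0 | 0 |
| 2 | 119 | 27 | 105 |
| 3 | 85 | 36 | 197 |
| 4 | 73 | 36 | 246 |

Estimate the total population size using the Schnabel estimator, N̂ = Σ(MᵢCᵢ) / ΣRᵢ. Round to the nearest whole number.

Σ MᵢCᵢ = 0·105 + 105·119 + 197·85 + 246·73 = 0 + 12495 + 16745 + 17958 = 47198
Σ Rᵢ = 0 + 27 + 36 + 36 = 99
N̂ = 47198 / 99 ≈ 476.7 → 477

N ≈ 477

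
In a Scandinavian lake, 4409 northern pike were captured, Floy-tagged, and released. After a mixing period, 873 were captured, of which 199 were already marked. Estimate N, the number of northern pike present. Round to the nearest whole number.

Lincoln-Petersen assumes M/N = R/C, so N = M·C / R.
N = (4409 × 873) / 199 = 3849057 / 199 ≈ 19342.0 → 19342

N ≈ 19,342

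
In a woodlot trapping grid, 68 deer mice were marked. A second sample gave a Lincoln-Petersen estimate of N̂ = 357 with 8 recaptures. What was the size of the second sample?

C = 42

From N = M·C/R: C = N·R / M = 357·8 / 68 = 2856 / 68 = 42.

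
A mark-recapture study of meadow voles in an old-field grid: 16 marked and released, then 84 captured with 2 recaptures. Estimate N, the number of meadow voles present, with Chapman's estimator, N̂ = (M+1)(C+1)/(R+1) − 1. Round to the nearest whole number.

N̂ = (16+1)(84+1)/(2+1) − 1 = 17·85/3 − 1
= 1445/3 − 1 ≈ 481.7 − 1 ≈ 480.7 → 481

N ≈ 481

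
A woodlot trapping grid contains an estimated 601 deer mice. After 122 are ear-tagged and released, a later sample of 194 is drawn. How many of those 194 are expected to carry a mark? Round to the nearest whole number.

expected recaptures ≈ 39

Expected recaptures E[R] = M·C / N.
E[R] = 122 × 194 / 601 = 23668 / 601 ≈ 39.4 → 39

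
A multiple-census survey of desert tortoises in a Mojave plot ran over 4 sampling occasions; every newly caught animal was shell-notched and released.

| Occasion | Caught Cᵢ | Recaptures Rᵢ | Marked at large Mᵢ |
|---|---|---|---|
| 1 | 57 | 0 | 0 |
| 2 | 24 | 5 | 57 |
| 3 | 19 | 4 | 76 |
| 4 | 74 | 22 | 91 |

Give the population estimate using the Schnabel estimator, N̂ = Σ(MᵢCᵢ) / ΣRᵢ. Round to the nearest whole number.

Σ MᵢCᵢ = 0·57 + 57·24 + 76·19 + 91·74 = 0 + 1368 + 1444 + 6734 = 9546
Σ Rᵢ = 0 + 5 + 4 + 22 = 31
N̂ = 9546 / 31 ≈ 307.9 → 308

N ≈ 308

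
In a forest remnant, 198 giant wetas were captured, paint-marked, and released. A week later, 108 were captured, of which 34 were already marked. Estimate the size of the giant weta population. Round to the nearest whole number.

Lincoln-Petersen assumes M/N = R/C, so N = M·C / R.
N = (198 × 108) / 34 = 21384 / 34 ≈ 628.9 → 629

N ≈ 629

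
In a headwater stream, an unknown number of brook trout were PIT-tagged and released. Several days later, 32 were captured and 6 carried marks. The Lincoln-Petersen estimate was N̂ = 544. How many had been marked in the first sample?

M = 102

From N = M·C/R: M = N·R / C = 544·6 / 32 = 3264 / 32 = 102.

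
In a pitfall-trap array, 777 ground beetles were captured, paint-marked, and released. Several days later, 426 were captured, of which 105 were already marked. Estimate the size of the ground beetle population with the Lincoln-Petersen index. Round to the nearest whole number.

N ≈ 3152

N = (777 × 426) / 105 = 331002 / 105 ≈ 3152.4 → 3152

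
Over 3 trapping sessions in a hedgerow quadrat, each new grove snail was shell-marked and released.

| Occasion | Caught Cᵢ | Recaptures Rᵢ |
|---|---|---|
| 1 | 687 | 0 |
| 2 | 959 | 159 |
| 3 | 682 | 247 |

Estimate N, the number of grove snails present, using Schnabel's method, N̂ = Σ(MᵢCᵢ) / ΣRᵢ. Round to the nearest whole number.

Marked at large before each occasion: Mᵢ = Σⱼ<ᵢ (Cⱼ − Rⱼ) → M1=0, M2=687, M3=1487
Σ MᵢCᵢ = 0·687 + 687·959 + 1487·682 = 0 + 658833 + 1014134 = 1672967
Σ Rᵢ = 0 + 159 + 247 = 406
N̂ = 1672967 / 406 ≈ 4120.6 → 4121

N ≈ 4121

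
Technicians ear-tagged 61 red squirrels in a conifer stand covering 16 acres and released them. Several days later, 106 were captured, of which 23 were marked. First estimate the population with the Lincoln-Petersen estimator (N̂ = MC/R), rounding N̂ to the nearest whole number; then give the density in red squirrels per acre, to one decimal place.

density ≈ 17.6 red squirrels per acre

N̂ = 61·106/23 = 6466/23 ≈ 281.1 → 281
Density = N̂ / area = 281 / 16 ≈ 17.56 → 17.6 per acre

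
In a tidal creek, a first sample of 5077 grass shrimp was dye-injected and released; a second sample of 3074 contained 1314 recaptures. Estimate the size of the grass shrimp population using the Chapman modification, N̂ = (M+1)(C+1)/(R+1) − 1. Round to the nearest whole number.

N̂ = (5077+1)(3074+1)/(1314+1) − 1 = 5078·3075/1315 − 1
= 15614850/1315 − 1 ≈ 11874.4 − 1 ≈ 11873.4 → 11873

N ≈ 11,873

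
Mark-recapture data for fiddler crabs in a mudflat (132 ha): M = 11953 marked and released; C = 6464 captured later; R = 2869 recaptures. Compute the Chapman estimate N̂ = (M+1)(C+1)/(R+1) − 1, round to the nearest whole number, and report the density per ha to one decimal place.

N̂ = 11954·6465/2870 − 1 = 77282610/2870 − 1 ≈ 26926.7 → 26927
Density = N̂ / area = 26927 / 132 ≈ 203.99 → 204.0 per ha

density ≈ 204.0 fiddler crabs per ha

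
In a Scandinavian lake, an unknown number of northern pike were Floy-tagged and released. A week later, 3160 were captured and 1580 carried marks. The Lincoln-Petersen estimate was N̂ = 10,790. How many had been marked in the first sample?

M = 5395

From N = M·C/R: M = N·R / C = 10790·1580 / 3160 = 17048200 / 3160 = 5395.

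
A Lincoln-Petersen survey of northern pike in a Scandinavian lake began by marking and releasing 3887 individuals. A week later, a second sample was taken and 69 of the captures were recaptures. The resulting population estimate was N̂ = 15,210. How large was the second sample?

C = 270

From N = M·C/R: C = N·R / M = 15210·69 / 3887 = 1049490 / 3887 = 270.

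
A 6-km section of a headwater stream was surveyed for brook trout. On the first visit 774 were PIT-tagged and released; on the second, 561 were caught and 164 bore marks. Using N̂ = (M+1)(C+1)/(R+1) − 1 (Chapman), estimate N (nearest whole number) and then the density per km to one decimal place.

density ≈ 439.8 brook trout per km

N̂ = 775·562/165 − 1 = 435550/165 − 1 ≈ 2638.7 → 2639
Density = N̂ / area = 2639 / 6 ≈ 439.83 → 439.8 per km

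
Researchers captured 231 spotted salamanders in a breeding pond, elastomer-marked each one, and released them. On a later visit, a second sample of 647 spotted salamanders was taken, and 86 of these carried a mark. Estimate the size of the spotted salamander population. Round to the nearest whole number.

If marked individuals mix randomly, R/C ≈ M/N, giving N ≈ M·C/R.
N = (231 × 647) / 86 = 149457 / 86 ≈ 1737.9 → 1738

N ≈ 1738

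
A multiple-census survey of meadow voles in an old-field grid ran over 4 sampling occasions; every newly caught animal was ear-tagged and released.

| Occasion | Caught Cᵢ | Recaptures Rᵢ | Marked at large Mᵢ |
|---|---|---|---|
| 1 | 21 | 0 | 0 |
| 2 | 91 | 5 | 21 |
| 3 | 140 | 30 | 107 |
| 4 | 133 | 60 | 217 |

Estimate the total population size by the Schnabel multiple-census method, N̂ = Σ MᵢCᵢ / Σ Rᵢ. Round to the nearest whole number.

Σ MᵢCᵢ = 0·21 + 21·91 + 107·140 + 217·133 = 0 + 1911 + 14980 + 28861 = 45752
Σ Rᵢ = 0 + 5 + 30 + 60 = 95
N̂ = 45752 / 95 ≈ 481.6 → 482

N ≈ 482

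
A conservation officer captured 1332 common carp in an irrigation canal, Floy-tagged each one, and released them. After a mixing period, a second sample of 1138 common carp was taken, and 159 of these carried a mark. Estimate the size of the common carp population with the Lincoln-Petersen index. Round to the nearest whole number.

N = (1332 × 1138) / 159 = 1515816 / 159 ≈ 9533.4 → 9533

N ≈ 9533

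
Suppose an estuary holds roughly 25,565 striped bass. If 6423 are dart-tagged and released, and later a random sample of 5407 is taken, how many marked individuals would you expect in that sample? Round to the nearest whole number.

The marked fraction of the population is 6423/25565, so in a sample of 5407 expect C·(M/N) marked.
E[R] = 6423 × 5407 / 25565 = 34729161 / 25565 ≈ 1358.47 → 1358

expected recaptures ≈ 1358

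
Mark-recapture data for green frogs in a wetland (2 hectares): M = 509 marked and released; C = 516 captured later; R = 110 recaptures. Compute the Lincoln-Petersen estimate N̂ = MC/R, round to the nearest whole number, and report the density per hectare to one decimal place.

density ≈ 1194.0 green frogs per hectare

N̂ = 509·516/110 = 262644/110 ≈ 2387.7 → 2388
Density = N̂ / area = 2388 / 2 = 1194.0 per hectare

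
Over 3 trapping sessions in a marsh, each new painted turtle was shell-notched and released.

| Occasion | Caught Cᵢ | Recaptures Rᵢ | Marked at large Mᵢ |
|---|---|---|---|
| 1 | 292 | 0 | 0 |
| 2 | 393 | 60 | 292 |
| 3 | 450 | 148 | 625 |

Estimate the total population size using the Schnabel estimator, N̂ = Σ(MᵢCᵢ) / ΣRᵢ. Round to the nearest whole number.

N ≈ 1904

Σ MᵢCᵢ = 0·292 + 292·393 + 625·450 = 0 + 114756 + 281250 = 396006
Σ Rᵢ = 0 + 60 + 148 = 208
N̂ = 396006 / 208 ≈ 1903.9 → 1904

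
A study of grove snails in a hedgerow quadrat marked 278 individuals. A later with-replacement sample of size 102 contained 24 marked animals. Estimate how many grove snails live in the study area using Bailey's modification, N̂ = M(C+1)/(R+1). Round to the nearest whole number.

N ≈ 1145

N̂ = 278·(102+1)/(24+1) = 278·103/25 = 28634/25 ≈ 1145.4 → 1145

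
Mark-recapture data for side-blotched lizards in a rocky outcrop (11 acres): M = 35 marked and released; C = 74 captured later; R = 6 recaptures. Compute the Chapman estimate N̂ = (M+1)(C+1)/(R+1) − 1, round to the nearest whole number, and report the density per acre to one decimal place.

N̂ = 36·75/7 − 1 = 2700/7 − 1 ≈ 384.7 → 385
Density = N̂ / area = 385 / 11 = 35.0 per acre

density ≈ 35.0 side-blotched lizards per acre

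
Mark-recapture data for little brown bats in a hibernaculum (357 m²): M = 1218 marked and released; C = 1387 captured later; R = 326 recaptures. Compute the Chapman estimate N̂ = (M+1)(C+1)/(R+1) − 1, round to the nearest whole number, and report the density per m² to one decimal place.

density ≈ 14.5 little brown bats per m²

N̂ = 1219·1388/327 − 1 = 1691972/327 − 1 ≈ 5173.2 → 5173
Density = N̂ / area = 5173 / 357 ≈ 14.49 → 14.5 per m²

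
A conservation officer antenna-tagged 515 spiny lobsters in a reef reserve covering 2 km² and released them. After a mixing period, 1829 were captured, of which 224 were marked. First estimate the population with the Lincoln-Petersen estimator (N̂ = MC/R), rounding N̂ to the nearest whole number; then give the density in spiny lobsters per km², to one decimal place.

N̂ = 515·1829/224 = 941935/224 ≈ 4205.1 → 4205
Density = N̂ / area = 4205 / 2 ≈ 2102.50 → 2102.5 per km²

density ≈ 2102.5 spiny lobsters per km²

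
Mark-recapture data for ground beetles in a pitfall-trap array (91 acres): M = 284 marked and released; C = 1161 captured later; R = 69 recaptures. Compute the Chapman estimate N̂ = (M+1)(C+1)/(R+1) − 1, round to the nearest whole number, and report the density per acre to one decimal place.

N̂ = 285·1162/70 − 1 = 331170/70 − 1 = 4730
Density = N̂ / area = 4730 / 91 ≈ 51.98 → 52.0 per acre

density ≈ 52.0 ground beetles per acre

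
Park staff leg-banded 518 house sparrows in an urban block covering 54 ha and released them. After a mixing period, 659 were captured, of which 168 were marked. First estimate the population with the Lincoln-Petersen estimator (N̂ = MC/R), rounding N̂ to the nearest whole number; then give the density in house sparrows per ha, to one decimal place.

N̂ = 518·659/168 = 341362/168 ≈ 2031.9 → 2032
Density = N̂ / area = 2032 / 54 ≈ 37.63 → 37.6 per ha

density ≈ 37.6 house sparrows per ha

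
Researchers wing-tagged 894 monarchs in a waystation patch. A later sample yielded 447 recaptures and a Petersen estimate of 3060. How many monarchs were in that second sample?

From N = M·C/R: C = N·R / M = 3060·447 / 894 = 1367820 / 894 = 1530.

C = 1530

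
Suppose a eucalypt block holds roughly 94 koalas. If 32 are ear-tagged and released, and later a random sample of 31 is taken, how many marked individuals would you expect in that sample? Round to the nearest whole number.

Expected recaptures E[R] = M·C / N.
E[R] = 32 × 31 / 94 = 992 / 94 ≈ 10.6 → 11

expected recaptures ≈ 11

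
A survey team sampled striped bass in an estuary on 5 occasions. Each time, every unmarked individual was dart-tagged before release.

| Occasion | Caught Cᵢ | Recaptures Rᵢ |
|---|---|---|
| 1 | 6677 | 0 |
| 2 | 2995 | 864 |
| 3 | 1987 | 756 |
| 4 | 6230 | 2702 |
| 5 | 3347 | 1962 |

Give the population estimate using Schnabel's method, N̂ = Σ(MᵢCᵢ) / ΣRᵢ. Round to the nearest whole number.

Marked at large before each occasion: Mᵢ = Σⱼ<ᵢ (Cⱼ − Rⱼ) → M1=0, M2=6677, M3=8808, M4=10039, M5=13567
Σ MᵢCᵢ = 0·6677 + 6677·2995 + 8808·1987 + 10039·6230 + 13567·3347 = 0 + 19997615 + 17501496 + 62542970 + 45408749 = 145450830
Σ Rᵢ = 0 + 864 + 756 + 2702 + 1962 = 6284
N̂ = 145450830 / 6284 ≈ 23146.2 → 23146

N ≈ 23,146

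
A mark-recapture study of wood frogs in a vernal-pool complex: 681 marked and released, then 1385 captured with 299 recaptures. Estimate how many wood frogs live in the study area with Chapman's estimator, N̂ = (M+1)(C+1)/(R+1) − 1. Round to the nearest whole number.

N ≈ 3150

N̂ = (681+1)(1385+1)/(299+1) − 1 = 682·1386/300 − 1
= 945252/300 − 1 ≈ 3150.8 − 1 ≈ 3149.8 → 3150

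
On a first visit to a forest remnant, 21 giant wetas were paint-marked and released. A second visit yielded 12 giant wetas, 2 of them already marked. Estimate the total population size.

N = (21 × 12) / 2 = 252 / 2 = 126

N = 126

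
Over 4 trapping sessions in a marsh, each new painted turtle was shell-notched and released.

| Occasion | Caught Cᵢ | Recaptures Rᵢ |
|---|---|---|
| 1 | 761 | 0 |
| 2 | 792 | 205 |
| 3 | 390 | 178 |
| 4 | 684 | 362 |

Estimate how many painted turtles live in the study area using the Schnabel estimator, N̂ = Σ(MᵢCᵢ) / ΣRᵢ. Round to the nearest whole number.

Marked at large before each occasion: Mᵢ = Σⱼ<ᵢ (Cⱼ − Rⱼ) → M1=0, M2=761, M3=1348, M4=1560
Σ MᵢCᵢ = 0·761 + 761·792 + 1348·390 + 1560·684 = 0 + 602712 + 525720 + 1067040 = 2195472
Σ Rᵢ = 0 + 205 + 178 + 362 = 745
N̂ = 2195472 / 745 ≈ 2946.9 → 2947

N ≈ 2947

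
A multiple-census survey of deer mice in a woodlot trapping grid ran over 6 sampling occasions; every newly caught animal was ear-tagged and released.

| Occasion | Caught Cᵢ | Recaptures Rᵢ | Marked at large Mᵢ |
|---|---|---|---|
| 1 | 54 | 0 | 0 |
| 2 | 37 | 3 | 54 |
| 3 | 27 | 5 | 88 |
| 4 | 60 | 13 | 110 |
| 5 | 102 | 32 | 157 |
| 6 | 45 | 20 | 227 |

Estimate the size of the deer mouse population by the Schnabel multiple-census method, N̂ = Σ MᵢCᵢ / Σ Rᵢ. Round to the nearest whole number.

Σ MᵢCᵢ = 0·54 + 54·37 + 88·27 + 110·60 + 157·102 + 227·45 = 0 + 1998 + 2376 + 6600 + 16014 + 10215 = 37203
Σ Rᵢ = 0 + 3 + 5 + 13 + 32 + 20 = 73
N̂ = 37203 / 73 ≈ 509.6 → 510

N ≈ 510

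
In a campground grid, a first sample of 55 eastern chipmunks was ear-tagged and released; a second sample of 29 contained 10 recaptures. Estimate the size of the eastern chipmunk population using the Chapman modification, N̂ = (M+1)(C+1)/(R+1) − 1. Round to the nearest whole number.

N ≈ 152

N̂ = (55+1)(29+1)/(10+1) − 1 = 56·30/11 − 1
= 1680/11 − 1 ≈ 152.7 − 1 ≈ 151.7 → 152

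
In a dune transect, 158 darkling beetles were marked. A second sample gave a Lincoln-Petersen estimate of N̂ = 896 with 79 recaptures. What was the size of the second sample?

From N = M·C/R: C = N·R / M = 896·79 / 158 = 70784 / 158 = 448.

C = 448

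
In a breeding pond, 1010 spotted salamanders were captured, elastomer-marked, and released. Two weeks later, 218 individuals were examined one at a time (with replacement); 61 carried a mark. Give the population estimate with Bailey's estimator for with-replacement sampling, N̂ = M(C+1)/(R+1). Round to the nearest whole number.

N ≈ 3568

N̂ = 1010·(218+1)/(61+1) = 1010·219/62 = 221190/62 ≈ 3567.6 → 3568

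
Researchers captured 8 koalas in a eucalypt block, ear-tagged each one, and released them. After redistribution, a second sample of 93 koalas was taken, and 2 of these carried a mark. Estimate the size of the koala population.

N = 372

Lincoln-Petersen assumes M/N = R/C, so N = M·C / R.
N = (8 × 93) / 2 = 744 / 2 = 372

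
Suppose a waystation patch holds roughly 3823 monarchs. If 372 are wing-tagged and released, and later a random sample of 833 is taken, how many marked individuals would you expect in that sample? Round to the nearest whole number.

The marked fraction of the population is 372/3823, so in a sample of 833 expect C·(M/N) marked.
E[R] = 372 × 833 / 3823 = 309876 / 3823 ≈ 81.1 → 81

expected recaptures ≈ 81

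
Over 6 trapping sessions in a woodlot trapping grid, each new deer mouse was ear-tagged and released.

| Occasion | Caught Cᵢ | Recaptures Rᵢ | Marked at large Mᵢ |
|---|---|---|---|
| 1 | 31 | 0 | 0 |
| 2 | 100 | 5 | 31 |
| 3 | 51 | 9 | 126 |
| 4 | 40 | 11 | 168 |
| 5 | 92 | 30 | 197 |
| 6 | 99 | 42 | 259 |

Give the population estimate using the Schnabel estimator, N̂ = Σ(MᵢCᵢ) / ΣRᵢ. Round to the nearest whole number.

N ≈ 619

Σ MᵢCᵢ = 0·31 + 31·100 + 126·51 + 168·40 + 197·92 + 259·99 = 0 + 3100 + 6426 + 6720 + 18124 + 25641 = 60011
Σ Rᵢ = 0 + 5 + 9 + 11 + 30 + 42 = 97
N̂ = 60011 / 97 ≈ 618.7 → 619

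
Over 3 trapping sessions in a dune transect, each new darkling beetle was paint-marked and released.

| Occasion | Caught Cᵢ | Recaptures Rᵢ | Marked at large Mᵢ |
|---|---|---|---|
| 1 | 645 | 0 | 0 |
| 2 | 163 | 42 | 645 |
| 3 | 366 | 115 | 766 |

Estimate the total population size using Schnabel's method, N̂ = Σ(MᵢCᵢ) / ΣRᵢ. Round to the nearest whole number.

Σ MᵢCᵢ = 0·645 + 645·163 + 766·366 = 0 + 105135 + 280356 = 385491
Σ Rᵢ = 0 + 42 + 115 = 157
N̂ = 385491 / 157 ≈ 2455.4 → 2455

N ≈ 2455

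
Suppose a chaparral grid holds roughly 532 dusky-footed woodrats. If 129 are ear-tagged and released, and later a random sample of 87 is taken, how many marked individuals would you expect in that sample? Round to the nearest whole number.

expected recaptures ≈ 21

Expected recaptures E[R] = M·C / N.
E[R] = 129 × 87 / 532 = 11223 / 532 ≈ 21.1 → 21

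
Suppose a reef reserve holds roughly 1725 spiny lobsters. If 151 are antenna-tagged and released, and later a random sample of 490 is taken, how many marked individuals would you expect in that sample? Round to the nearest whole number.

expected recaptures ≈ 43

Expected recaptures E[R] = M·C / N.
E[R] = 151 × 490 / 1725 = 73990 / 1725 ≈ 42.9 → 43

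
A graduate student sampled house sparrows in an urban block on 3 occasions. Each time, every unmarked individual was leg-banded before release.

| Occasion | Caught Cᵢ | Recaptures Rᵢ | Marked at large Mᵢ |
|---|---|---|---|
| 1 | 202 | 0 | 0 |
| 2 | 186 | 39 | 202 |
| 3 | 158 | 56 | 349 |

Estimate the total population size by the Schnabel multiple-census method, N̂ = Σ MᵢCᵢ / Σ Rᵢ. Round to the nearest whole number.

N ≈ 976

Σ MᵢCᵢ = 0·202 + 202·186 + 349·158 = 0 + 37572 + 55142 = 92714
Σ Rᵢ = 0 + 39 + 56 = 95
N̂ = 92714 / 95 ≈ 975.9 → 976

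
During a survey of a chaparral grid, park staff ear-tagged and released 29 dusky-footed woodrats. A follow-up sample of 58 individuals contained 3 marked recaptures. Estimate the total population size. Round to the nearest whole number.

If marked individuals mix randomly, R/C ≈ M/N, giving N ≈ M·C/R.
N = (29 × 58) / 3 = 1682 / 3 ≈ 560.7 → 561

N ≈ 561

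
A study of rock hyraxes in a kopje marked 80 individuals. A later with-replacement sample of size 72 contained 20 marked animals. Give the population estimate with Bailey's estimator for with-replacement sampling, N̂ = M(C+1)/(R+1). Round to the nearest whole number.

N̂ = 80·(72+1)/(20+1) = 80·73/21 = 5840/21 ≈ 278.1 → 278

N ≈ 278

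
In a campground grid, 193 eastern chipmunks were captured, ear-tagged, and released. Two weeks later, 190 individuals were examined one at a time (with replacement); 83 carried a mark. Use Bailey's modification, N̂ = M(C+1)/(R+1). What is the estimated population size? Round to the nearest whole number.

N̂ = 193·(190+1)/(83+1) = 193·191/84 = 36863/84 ≈ 438.8 → 439

N ≈ 439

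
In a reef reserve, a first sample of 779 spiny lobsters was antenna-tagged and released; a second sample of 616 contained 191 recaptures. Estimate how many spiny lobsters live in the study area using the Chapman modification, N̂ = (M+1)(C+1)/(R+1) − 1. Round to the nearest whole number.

N ≈ 2506

N̂ = (779+1)(616+1)/(191+1) − 1 = 780·617/192 − 1
= 481260/192 − 1 ≈ 2506.6 − 1 ≈ 2505.6 → 2506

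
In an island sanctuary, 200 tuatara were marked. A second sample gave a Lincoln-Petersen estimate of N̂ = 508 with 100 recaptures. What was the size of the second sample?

From N = M·C/R: C = N·R / M = 508·100 / 200 = 50800 / 200 = 254.

C = 254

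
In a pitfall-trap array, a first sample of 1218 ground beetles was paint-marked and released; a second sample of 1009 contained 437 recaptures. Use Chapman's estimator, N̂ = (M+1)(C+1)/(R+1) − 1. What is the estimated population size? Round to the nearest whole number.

N̂ = (1218+1)(1009+1)/(437+1) − 1 = 1219·1010/438 − 1
= 1231190/438 − 1 ≈ 2810.9 − 1 ≈ 2809.9 → 2810

N ≈ 2810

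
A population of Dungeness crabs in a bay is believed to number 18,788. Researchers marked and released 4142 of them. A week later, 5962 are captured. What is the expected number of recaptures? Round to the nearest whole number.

expected recaptures ≈ 1314

The marked fraction of the population is 4142/18788, so in a sample of 5962 expect C·(M/N) marked.
E[R] = 4142 × 5962 / 18788 = 24694604 / 18788 ≈ 1314.4 → 1314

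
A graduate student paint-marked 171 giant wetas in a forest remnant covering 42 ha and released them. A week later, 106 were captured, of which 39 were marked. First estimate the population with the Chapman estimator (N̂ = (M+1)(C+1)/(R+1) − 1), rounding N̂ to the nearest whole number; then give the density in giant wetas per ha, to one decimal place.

N̂ = 172·107/40 − 1 = 18404/40 − 1 ≈ 459.1 → 459
Density = N̂ / area = 459 / 42 ≈ 10.93 → 10.9 per ha

density ≈ 10.9 giant wetas per ha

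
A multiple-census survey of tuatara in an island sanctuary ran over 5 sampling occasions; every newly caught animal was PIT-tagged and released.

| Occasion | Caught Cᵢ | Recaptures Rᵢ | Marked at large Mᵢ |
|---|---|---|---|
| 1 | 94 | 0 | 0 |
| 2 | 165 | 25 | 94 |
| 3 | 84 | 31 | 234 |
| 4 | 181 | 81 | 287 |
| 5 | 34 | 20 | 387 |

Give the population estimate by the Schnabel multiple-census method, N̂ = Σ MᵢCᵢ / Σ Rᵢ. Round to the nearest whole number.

N ≈ 639

Σ MᵢCᵢ = 0·94 + 94·165 + 234·84 + 287·181 + 387·34 = 0 + 15510 + 19656 + 51947 + 13158 = 100271
Σ Rᵢ = 0 + 25 + 31 + 81 + 20 = 157
N̂ = 100271 / 157 ≈ 638.7 → 639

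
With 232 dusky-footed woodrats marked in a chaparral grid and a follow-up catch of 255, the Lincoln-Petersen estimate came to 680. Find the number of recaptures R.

R = 87

From N = M·C/R: R = M·C / N = 232·255 / 680 = 59160 / 680 = 87.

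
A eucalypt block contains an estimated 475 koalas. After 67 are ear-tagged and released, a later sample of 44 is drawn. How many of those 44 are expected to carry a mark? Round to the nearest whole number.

expected recaptures ≈ 6

The marked fraction of the population is 67/475, so in a sample of 44 expect C·(M/N) marked.
E[R] = 67 × 44 / 475 = 2948 / 475 ≈ 6.2 → 6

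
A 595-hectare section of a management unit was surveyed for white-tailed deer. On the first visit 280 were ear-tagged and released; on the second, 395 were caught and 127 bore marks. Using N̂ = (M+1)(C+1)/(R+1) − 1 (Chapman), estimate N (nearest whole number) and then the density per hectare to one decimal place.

N̂ = 281·396/128 − 1 = 111276/128 − 1 ≈ 868.3 → 868
Density = N̂ / area = 868 / 595 ≈ 1.46 → 1.5 per hectare

density ≈ 1.5 white-tailed deer per hectare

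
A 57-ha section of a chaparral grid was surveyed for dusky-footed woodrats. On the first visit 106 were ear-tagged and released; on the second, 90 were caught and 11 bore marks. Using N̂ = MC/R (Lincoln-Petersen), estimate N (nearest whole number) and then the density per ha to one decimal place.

density ≈ 15.2 dusky-footed woodrats per ha

N̂ = 106·90/11 = 9540/11 ≈ 867.3 → 867
Density = N̂ / area = 867 / 57 ≈ 15.21 → 15.2 per ha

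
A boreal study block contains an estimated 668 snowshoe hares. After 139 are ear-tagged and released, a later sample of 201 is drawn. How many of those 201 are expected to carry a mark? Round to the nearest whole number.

expected recaptures ≈ 42

The marked fraction of the population is 139/668, so in a sample of 201 expect C·(M/N) marked.
E[R] = 139 × 201 / 668 = 27939 / 668 ≈ 41.8 → 42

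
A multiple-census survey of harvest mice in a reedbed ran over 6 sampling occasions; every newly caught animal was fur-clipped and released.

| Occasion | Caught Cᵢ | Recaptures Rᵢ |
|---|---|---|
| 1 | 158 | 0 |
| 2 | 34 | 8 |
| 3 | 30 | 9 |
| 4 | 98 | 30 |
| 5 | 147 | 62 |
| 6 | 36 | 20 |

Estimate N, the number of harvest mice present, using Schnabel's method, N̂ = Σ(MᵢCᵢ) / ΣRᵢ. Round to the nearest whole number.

Marked at large before each occasion: Mᵢ = Σⱼ<ᵢ (Cⱼ − Rⱼ) → M1=0, M2=158, M3=184, M4=205, M5=273, M6=358
Σ MᵢCᵢ = 0·158 + 158·34 + 184·30 + 205·98 + 273·147 + 358·36 = 0 + 5372 + 5520 + 20090 + 40131 + 12888 = 84001
Σ Rᵢ = 0 + 8 + 9 + 30 + 62 + 20 = 129
N̂ = 84001 / 129 ≈ 651.2 → 651

N ≈ 651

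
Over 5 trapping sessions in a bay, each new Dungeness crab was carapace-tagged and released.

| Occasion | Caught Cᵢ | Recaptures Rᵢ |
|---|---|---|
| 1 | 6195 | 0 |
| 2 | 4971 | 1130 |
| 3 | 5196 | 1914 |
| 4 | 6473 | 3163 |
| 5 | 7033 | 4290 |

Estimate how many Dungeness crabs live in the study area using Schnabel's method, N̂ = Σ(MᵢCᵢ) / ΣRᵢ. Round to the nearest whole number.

Marked at large before each occasion: Mᵢ = Σⱼ<ᵢ (Cⱼ − Rⱼ) → M1=0, M2=6195, M3=10036, M4=13318, M5=16628
Σ MᵢCᵢ = 0·6195 + 6195·4971 + 10036·5196 + 13318·6473 + 16628·7033 = 0 + 30795345 + 52147056 + 86207414 + 116944724 = 286094539
Σ Rᵢ = 0 + 1130 + 1914 + 3163 + 4290 = 10497
N̂ = 286094539 / 10497 ≈ 27254.9 → 27255

N ≈ 27,255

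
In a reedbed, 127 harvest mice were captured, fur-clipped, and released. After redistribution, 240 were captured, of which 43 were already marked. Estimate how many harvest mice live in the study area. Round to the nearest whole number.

If marked individuals mix randomly, R/C ≈ M/N, giving N ≈ M·C/R.
N = (127 × 240) / 43 = 30480 / 43 ≈ 708.8 → 709

N ≈ 709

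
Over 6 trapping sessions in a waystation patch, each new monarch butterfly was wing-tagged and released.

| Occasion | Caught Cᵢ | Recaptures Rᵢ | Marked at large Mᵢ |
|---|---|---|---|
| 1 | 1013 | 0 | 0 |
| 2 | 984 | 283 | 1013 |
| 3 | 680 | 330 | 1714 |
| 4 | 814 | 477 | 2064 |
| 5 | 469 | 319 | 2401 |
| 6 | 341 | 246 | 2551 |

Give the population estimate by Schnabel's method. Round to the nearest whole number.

Σ MᵢCᵢ = 0·1013 + 1013·984 + 1714·680 + 2064·814 + 2401·469 + 2551·341 = 0 + 996792 + 1165520 + 1680096 + 1126069 + 869891 = 5838368
Σ Rᵢ = 0 + 283 + 330 + 477 + 319 + 246 = 1655
N̂ = 5838368 / 1655 ≈ 3527.7 → 3528

N ≈ 3528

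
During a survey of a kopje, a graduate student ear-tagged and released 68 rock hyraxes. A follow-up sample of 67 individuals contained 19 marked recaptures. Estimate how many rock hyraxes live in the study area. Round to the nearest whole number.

N = (68 × 67) / 19 = 4556 / 19 ≈ 239.8 → 240

N ≈ 240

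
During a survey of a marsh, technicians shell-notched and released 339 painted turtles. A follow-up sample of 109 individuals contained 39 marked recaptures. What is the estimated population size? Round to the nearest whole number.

N ≈ 947

The marked fraction in the recapture sample should equal the marked fraction in the population: 39/109 = 339/N.
N = (339 × 109) / 39 = 36951 / 39 ≈ 947.46 → 947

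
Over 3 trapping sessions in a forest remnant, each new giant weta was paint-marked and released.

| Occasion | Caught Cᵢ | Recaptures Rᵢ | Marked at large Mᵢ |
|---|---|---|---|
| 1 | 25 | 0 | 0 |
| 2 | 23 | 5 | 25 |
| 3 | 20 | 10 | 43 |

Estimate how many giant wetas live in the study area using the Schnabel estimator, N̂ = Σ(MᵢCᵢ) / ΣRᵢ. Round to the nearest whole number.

Σ MᵢCᵢ = 0·25 + 25·23 + 43·20 = 0 + 575 + 860 = 1435
Σ Rᵢ = 0 + 5 + 10 = 15
N̂ = 1435 / 15 ≈ 95.7 → 96

N ≈ 96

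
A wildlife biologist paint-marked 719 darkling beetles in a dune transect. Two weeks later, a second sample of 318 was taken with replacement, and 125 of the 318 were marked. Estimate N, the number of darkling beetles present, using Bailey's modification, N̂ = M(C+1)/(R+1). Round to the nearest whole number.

N ≈ 1820

N̂ = 719·(318+1)/(125+1) = 719·319/126 = 229361/126 ≈ 1820.3 → 1820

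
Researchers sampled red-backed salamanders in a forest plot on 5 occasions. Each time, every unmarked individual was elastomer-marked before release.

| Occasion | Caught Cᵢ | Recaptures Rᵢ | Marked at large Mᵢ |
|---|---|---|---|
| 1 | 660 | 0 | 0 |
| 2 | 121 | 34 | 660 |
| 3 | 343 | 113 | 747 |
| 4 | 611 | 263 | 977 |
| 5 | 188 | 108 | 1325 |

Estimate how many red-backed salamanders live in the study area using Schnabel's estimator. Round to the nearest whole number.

Σ MᵢCᵢ = 0·660 + 660·121 + 747·343 + 977·611 + 1325·188 = 0 + 79860 + 256221 + 596947 + 249100 = 1182128
Σ Rᵢ = 0 + 34 + 113 + 263 + 108 = 518
N̂ = 1182128 / 518 ≈ 2282.1 → 2282

N ≈ 2282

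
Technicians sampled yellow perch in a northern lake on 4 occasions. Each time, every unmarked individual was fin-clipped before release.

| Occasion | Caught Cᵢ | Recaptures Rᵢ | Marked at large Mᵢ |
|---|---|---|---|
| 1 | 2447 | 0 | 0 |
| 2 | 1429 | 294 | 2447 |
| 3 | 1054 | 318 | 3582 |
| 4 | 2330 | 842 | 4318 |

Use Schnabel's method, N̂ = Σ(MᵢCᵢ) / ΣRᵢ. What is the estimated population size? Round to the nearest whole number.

Σ MᵢCᵢ = 0·2447 + 2447·1429 + 3582·1054 + 4318·2330 = 0 + 3496763 + 3775428 + 10060940 = 17333131
Σ Rᵢ = 0 + 294 + 318 + 842 = 1454
N̂ = 17333131 / 1454 ≈ 11921.0 → 11921

N ≈ 11,921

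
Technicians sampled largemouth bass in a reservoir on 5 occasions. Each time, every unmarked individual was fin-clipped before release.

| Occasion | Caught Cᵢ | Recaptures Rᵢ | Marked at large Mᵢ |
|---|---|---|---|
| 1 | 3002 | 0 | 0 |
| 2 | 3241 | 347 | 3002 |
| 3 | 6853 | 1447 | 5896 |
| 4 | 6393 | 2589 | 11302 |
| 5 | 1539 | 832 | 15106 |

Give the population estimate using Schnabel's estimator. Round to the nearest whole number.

Σ MᵢCᵢ = 0·3002 + 3002·3241 + 5896·6853 + 11302·6393 + 15106·1539 = 0 + 9729482 + 40405288 + 72253686 + 23248134 = 145636590
Σ Rᵢ = 0 + 347 + 1447 + 2589 + 832 = 5215
N̂ = 145636590 / 5215 ≈ 27926.48 → 27926

N ≈ 27,926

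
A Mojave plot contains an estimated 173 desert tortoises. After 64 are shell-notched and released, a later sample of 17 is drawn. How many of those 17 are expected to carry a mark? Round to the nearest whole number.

expected recaptures ≈ 6

Expected recaptures E[R] = M·C / N.
E[R] = 64 × 17 / 173 = 1088 / 173 ≈ 6.3 → 6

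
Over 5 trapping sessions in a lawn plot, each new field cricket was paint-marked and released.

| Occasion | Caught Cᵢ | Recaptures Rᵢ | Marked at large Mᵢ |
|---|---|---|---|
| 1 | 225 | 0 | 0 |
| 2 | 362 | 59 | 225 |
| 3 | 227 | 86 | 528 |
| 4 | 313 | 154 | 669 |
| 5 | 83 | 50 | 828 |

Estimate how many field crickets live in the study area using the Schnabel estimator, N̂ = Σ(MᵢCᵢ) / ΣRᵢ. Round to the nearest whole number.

N ≈ 1374

Σ MᵢCᵢ = 0·225 + 225·362 + 528·227 + 669·313 + 828·83 = 0 + 81450 + 119856 + 209397 + 68724 = 479427
Σ Rᵢ = 0 + 59 + 86 + 154 + 50 = 349
N̂ = 479427 / 349 ≈ 1373.7 → 1374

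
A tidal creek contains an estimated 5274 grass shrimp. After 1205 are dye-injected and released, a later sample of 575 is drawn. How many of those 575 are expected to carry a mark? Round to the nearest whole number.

expected recaptures ≈ 131

Expected recaptures E[R] = M·C / N.
E[R] = 1205 × 575 / 5274 = 692875 / 5274 ≈ 131.4 → 131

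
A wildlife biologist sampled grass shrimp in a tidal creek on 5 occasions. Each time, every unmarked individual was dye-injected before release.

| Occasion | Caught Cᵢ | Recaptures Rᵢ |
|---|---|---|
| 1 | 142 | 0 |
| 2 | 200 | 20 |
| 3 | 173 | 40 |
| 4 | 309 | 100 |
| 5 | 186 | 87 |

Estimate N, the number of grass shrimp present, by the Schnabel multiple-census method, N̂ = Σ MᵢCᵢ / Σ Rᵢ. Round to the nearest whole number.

Marked at large before each occasion: Mᵢ = Σⱼ<ᵢ (Cⱼ − Rⱼ) → M1=0, M2=142, M3=322, M4=455, M5=664
Σ MᵢCᵢ = 0·142 + 142·200 + 322·173 + 455·309 + 664·186 = 0 + 28400 + 55706 + 140595 + 123504 = 348205
Σ Rᵢ = 0 + 20 + 40 + 100 + 87 = 247
N̂ = 348205 / 247 ≈ 1409.7 → 1410

N ≈ 1410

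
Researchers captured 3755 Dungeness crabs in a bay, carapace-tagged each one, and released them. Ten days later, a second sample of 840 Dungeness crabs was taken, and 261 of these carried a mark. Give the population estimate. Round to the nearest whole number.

The marked fraction in the recapture sample should equal the marked fraction in the population: 261/840 = 3755/N.
N = (3755 × 840) / 261 = 3154200 / 261 ≈ 12085.1 → 12085

N ≈ 12,085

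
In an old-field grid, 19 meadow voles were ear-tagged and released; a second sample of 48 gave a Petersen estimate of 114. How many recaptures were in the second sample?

R = 8

From N = M·C/R: R = M·C / N = 19·48 / 114 = 912 / 114 = 8.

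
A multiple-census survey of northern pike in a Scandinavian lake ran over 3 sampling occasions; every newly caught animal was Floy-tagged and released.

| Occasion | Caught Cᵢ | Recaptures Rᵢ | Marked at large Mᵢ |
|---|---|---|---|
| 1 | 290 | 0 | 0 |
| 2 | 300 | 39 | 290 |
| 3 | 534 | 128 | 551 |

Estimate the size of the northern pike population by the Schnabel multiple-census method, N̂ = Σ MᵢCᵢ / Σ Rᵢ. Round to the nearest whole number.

N ≈ 2283

Σ MᵢCᵢ = 0·290 + 290·300 + 551·534 = 0 + 87000 + 294234 = 381234
Σ Rᵢ = 0 + 39 + 128 = 167
N̂ = 381234 / 167 ≈ 2282.8 → 2283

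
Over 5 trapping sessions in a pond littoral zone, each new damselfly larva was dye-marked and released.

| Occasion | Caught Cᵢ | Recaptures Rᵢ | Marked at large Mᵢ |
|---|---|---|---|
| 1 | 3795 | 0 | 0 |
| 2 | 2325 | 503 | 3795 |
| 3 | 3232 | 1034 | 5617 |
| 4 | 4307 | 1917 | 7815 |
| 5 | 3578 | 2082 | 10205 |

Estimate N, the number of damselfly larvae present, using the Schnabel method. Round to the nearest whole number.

Σ MᵢCᵢ = 0·3795 + 3795·2325 + 5617·3232 + 7815·4307 + 10205·3578 = 0 + 8823375 + 18154144 + 33659205 + 36513490 = 97150214
Σ Rᵢ = 0 + 503 + 1034 + 1917 + 2082 = 5536
N̂ = 97150214 / 5536 ≈ 17548.8 → 17549

N ≈ 17,549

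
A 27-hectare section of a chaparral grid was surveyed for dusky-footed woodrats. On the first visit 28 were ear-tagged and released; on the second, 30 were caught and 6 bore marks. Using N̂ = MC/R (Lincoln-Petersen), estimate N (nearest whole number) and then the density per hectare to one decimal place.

density ≈ 5.2 dusky-footed woodrats per hectare

N̂ = 28·30/6 = 840/6 = 140
Density = N̂ / area = 140 / 27 ≈ 5.19 → 5.2 per hectare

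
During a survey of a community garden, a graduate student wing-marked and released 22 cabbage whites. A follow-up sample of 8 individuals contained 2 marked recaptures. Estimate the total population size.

N = 88

If marked individuals mix randomly, R/C ≈ M/N, giving N ≈ M·C/R.
N = (22 × 8) / 2 = 176 / 2 = 88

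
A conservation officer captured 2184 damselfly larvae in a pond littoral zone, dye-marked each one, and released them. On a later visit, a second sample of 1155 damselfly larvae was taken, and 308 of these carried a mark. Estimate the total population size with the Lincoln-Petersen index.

N = (2184 × 1155) / 308 = 2522520 / 308 = 8190

N = 8190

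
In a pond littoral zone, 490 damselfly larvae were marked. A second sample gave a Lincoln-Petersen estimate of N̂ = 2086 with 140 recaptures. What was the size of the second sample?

C = 596

From N = M·C/R: C = N·R / M = 2086·140 / 490 = 292040 / 490 = 596.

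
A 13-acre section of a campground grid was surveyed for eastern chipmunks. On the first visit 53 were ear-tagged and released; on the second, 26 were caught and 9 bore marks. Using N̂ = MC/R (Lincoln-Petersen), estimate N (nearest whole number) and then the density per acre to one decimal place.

N̂ = 53·26/9 = 1378/9 ≈ 153.1 → 153
Density = N̂ / area = 153 / 13 ≈ 11.77 → 11.8 per acre

density ≈ 11.8 eastern chipmunks per acre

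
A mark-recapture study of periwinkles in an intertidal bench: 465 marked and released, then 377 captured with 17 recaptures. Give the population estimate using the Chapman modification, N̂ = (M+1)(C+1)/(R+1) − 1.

N̂ = (465+1)(377+1)/(17+1) − 1 = 466·378/18 − 1
= 176148/18 − 1 = 9786 − 1 = 9785

N = 9785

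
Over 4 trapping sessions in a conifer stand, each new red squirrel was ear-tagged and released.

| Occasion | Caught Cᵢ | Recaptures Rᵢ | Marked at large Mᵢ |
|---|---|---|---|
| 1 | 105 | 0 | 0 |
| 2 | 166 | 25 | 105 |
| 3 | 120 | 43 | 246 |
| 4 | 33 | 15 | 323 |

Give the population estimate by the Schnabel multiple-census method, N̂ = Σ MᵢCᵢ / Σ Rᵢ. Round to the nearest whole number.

Σ MᵢCᵢ = 0·105 + 105·166 + 246·120 + 323·33 = 0 + 17430 + 29520 + 10659 = 57609
Σ Rᵢ = 0 + 25 + 43 + 15 = 83
N̂ = 57609 / 83 ≈ 694.1 → 694

N ≈ 694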